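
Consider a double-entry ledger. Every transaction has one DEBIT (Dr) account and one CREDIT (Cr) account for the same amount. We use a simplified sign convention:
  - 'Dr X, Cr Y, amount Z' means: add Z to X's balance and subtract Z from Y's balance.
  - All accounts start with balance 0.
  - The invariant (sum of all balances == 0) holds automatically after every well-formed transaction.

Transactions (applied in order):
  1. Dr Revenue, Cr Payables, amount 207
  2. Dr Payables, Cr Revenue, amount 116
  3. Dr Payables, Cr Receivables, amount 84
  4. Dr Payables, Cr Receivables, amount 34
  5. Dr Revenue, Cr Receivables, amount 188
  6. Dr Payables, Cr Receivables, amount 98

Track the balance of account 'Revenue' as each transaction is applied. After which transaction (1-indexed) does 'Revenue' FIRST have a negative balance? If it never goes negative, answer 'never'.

Answer: never

Derivation:
After txn 1: Revenue=207
After txn 2: Revenue=91
After txn 3: Revenue=91
After txn 4: Revenue=91
After txn 5: Revenue=279
After txn 6: Revenue=279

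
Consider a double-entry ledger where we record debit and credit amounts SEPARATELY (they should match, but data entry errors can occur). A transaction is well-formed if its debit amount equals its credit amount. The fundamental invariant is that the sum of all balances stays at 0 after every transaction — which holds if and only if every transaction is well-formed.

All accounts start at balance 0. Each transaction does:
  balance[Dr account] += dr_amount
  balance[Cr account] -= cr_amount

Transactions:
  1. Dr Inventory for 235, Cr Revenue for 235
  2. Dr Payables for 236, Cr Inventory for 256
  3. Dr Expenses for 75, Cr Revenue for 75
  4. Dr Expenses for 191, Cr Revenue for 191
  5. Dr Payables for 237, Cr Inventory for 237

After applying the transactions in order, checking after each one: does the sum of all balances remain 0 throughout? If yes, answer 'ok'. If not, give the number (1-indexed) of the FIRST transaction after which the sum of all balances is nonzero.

After txn 1: dr=235 cr=235 sum_balances=0
After txn 2: dr=236 cr=256 sum_balances=-20
After txn 3: dr=75 cr=75 sum_balances=-20
After txn 4: dr=191 cr=191 sum_balances=-20
After txn 5: dr=237 cr=237 sum_balances=-20

Answer: 2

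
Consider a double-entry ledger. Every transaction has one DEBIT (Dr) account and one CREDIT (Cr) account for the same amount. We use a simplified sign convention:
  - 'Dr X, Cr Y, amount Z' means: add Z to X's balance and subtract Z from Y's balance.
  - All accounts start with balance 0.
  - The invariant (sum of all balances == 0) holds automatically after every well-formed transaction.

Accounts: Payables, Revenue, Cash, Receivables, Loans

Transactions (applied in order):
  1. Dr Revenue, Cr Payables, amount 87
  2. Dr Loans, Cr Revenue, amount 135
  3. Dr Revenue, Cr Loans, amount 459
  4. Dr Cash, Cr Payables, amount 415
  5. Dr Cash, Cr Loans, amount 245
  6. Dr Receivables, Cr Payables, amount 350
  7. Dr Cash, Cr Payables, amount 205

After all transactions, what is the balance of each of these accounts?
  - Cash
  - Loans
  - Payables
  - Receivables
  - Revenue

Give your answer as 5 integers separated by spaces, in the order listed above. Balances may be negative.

Answer: 865 -569 -1057 350 411

Derivation:
After txn 1 (Dr Revenue, Cr Payables, amount 87): Payables=-87 Revenue=87
After txn 2 (Dr Loans, Cr Revenue, amount 135): Loans=135 Payables=-87 Revenue=-48
After txn 3 (Dr Revenue, Cr Loans, amount 459): Loans=-324 Payables=-87 Revenue=411
After txn 4 (Dr Cash, Cr Payables, amount 415): Cash=415 Loans=-324 Payables=-502 Revenue=411
After txn 5 (Dr Cash, Cr Loans, amount 245): Cash=660 Loans=-569 Payables=-502 Revenue=411
After txn 6 (Dr Receivables, Cr Payables, amount 350): Cash=660 Loans=-569 Payables=-852 Receivables=350 Revenue=411
After txn 7 (Dr Cash, Cr Payables, amount 205): Cash=865 Loans=-569 Payables=-1057 Receivables=350 Revenue=411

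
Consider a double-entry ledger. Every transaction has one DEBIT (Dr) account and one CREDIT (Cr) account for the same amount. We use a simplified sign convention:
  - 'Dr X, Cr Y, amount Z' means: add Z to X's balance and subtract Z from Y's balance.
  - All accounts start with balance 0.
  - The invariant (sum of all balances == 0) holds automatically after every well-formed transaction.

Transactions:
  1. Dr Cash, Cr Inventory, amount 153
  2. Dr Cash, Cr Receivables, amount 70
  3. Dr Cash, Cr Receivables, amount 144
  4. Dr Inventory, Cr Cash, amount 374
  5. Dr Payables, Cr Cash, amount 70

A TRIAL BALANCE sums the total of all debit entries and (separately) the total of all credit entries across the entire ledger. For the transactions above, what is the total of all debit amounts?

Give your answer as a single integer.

Txn 1: debit+=153
Txn 2: debit+=70
Txn 3: debit+=144
Txn 4: debit+=374
Txn 5: debit+=70
Total debits = 811

Answer: 811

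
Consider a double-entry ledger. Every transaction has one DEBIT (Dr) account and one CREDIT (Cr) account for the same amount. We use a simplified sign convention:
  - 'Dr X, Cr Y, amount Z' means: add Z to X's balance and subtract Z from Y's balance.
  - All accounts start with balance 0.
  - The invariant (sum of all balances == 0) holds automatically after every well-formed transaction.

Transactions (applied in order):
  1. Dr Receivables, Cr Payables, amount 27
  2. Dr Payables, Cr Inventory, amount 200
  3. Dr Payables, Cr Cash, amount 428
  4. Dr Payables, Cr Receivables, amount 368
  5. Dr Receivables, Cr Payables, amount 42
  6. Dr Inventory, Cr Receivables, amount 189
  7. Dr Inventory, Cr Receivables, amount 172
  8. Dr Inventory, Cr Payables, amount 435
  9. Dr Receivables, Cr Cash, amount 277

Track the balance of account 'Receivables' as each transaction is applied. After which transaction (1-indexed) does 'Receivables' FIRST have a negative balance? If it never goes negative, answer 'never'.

Answer: 4

Derivation:
After txn 1: Receivables=27
After txn 2: Receivables=27
After txn 3: Receivables=27
After txn 4: Receivables=-341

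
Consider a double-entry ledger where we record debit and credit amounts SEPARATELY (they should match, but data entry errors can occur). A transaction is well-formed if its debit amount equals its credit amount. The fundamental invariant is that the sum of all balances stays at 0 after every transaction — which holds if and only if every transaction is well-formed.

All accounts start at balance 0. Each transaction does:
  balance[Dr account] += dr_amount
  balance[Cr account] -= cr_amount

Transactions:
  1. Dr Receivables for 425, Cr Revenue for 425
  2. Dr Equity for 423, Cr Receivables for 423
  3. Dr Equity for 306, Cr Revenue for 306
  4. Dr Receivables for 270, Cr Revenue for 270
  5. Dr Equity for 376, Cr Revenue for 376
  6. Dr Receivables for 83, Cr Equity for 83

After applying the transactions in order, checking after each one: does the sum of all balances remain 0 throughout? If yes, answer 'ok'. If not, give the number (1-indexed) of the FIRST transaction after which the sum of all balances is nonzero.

Answer: ok

Derivation:
After txn 1: dr=425 cr=425 sum_balances=0
After txn 2: dr=423 cr=423 sum_balances=0
After txn 3: dr=306 cr=306 sum_balances=0
After txn 4: dr=270 cr=270 sum_balances=0
After txn 5: dr=376 cr=376 sum_balances=0
After txn 6: dr=83 cr=83 sum_balances=0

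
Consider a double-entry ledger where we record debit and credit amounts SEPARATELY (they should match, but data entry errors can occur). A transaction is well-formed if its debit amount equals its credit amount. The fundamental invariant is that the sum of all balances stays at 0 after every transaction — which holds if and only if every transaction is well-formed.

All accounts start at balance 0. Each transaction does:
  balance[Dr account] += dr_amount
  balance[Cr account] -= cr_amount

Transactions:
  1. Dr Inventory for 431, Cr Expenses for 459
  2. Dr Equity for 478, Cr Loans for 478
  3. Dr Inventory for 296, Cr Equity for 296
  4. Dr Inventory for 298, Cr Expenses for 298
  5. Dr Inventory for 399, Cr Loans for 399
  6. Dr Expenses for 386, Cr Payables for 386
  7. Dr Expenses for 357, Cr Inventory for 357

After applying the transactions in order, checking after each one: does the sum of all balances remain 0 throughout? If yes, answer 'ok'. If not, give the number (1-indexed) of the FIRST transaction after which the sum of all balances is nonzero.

After txn 1: dr=431 cr=459 sum_balances=-28
After txn 2: dr=478 cr=478 sum_balances=-28
After txn 3: dr=296 cr=296 sum_balances=-28
After txn 4: dr=298 cr=298 sum_balances=-28
After txn 5: dr=399 cr=399 sum_balances=-28
After txn 6: dr=386 cr=386 sum_balances=-28
After txn 7: dr=357 cr=357 sum_balances=-28

Answer: 1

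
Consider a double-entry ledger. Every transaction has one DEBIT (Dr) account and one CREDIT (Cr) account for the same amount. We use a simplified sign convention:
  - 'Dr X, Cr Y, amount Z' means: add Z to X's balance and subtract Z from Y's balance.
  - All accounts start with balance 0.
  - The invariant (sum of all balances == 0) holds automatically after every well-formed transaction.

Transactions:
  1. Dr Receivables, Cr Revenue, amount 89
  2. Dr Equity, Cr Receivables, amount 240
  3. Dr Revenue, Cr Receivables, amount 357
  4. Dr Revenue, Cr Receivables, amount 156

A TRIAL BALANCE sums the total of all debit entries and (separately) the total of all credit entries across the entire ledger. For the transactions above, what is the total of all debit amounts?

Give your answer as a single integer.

Answer: 842

Derivation:
Txn 1: debit+=89
Txn 2: debit+=240
Txn 3: debit+=357
Txn 4: debit+=156
Total debits = 842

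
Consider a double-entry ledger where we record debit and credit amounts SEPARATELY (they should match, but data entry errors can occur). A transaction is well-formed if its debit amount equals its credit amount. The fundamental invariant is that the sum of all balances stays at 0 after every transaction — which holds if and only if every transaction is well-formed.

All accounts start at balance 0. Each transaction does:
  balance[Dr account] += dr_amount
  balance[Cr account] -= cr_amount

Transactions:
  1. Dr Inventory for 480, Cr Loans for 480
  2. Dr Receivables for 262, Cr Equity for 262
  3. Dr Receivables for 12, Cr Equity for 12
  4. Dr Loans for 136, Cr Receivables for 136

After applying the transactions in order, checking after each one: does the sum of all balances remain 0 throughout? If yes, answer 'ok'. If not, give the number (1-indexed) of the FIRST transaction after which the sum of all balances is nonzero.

Answer: ok

Derivation:
After txn 1: dr=480 cr=480 sum_balances=0
After txn 2: dr=262 cr=262 sum_balances=0
After txn 3: dr=12 cr=12 sum_balances=0
After txn 4: dr=136 cr=136 sum_balances=0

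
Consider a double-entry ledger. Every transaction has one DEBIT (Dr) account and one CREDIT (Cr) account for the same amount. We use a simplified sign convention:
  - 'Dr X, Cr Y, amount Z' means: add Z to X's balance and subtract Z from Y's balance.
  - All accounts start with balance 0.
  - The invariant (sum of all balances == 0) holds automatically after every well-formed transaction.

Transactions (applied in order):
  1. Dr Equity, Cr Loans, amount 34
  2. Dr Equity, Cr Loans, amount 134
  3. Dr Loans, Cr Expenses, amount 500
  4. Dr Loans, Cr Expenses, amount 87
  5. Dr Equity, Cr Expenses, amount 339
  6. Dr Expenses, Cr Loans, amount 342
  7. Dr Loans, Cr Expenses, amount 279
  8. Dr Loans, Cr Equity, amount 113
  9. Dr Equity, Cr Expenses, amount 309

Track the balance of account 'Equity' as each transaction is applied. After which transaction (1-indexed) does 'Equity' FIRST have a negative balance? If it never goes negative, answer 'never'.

After txn 1: Equity=34
After txn 2: Equity=168
After txn 3: Equity=168
After txn 4: Equity=168
After txn 5: Equity=507
After txn 6: Equity=507
After txn 7: Equity=507
After txn 8: Equity=394
After txn 9: Equity=703

Answer: never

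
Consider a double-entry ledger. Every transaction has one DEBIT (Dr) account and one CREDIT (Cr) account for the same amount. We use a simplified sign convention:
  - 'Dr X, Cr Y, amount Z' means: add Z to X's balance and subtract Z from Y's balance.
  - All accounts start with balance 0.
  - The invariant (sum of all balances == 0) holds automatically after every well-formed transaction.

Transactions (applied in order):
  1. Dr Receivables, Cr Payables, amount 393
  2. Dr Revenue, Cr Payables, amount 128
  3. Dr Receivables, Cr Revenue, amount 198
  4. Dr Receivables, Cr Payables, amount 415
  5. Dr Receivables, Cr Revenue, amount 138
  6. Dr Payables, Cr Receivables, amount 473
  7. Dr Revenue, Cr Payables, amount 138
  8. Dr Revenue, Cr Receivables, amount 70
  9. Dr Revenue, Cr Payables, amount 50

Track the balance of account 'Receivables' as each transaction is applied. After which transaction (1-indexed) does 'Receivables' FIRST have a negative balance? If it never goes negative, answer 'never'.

Answer: never

Derivation:
After txn 1: Receivables=393
After txn 2: Receivables=393
After txn 3: Receivables=591
After txn 4: Receivables=1006
After txn 5: Receivables=1144
After txn 6: Receivables=671
After txn 7: Receivables=671
After txn 8: Receivables=601
After txn 9: Receivables=601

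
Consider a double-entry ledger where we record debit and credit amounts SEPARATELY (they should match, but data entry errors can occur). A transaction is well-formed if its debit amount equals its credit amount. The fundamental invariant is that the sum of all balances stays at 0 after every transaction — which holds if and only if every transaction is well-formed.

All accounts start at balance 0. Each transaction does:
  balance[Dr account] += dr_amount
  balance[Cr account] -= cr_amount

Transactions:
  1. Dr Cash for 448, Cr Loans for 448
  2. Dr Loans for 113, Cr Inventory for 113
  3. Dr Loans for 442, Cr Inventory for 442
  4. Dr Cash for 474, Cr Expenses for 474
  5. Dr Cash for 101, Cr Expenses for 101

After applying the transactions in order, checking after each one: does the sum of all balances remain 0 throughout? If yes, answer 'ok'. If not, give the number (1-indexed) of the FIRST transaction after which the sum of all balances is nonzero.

After txn 1: dr=448 cr=448 sum_balances=0
After txn 2: dr=113 cr=113 sum_balances=0
After txn 3: dr=442 cr=442 sum_balances=0
After txn 4: dr=474 cr=474 sum_balances=0
After txn 5: dr=101 cr=101 sum_balances=0

Answer: ok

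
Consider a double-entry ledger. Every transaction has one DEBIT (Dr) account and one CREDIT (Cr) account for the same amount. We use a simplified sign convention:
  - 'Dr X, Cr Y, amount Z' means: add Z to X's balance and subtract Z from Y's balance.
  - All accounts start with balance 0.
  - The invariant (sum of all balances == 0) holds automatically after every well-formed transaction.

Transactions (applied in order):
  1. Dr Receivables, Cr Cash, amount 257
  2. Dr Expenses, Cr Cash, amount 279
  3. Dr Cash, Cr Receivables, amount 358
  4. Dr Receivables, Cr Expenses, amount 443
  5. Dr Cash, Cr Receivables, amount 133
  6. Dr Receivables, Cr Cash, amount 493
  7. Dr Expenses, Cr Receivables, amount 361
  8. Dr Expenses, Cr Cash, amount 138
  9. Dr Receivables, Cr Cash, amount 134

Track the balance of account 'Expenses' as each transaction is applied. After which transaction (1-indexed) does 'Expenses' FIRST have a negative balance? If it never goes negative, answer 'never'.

After txn 1: Expenses=0
After txn 2: Expenses=279
After txn 3: Expenses=279
After txn 4: Expenses=-164

Answer: 4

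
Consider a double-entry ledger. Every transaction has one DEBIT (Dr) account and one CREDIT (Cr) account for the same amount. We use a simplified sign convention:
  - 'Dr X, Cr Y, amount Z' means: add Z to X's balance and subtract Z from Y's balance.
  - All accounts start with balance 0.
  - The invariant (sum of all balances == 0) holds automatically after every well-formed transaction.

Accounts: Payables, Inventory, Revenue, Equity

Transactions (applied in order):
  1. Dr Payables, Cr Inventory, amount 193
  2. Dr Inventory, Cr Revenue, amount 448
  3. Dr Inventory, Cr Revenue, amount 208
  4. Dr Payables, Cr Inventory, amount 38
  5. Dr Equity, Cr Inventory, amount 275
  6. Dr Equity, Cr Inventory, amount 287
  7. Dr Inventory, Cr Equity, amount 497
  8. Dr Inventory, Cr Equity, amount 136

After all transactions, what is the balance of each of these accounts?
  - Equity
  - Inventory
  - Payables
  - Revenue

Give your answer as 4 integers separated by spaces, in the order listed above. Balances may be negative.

After txn 1 (Dr Payables, Cr Inventory, amount 193): Inventory=-193 Payables=193
After txn 2 (Dr Inventory, Cr Revenue, amount 448): Inventory=255 Payables=193 Revenue=-448
After txn 3 (Dr Inventory, Cr Revenue, amount 208): Inventory=463 Payables=193 Revenue=-656
After txn 4 (Dr Payables, Cr Inventory, amount 38): Inventory=425 Payables=231 Revenue=-656
After txn 5 (Dr Equity, Cr Inventory, amount 275): Equity=275 Inventory=150 Payables=231 Revenue=-656
After txn 6 (Dr Equity, Cr Inventory, amount 287): Equity=562 Inventory=-137 Payables=231 Revenue=-656
After txn 7 (Dr Inventory, Cr Equity, amount 497): Equity=65 Inventory=360 Payables=231 Revenue=-656
After txn 8 (Dr Inventory, Cr Equity, amount 136): Equity=-71 Inventory=496 Payables=231 Revenue=-656

Answer: -71 496 231 -656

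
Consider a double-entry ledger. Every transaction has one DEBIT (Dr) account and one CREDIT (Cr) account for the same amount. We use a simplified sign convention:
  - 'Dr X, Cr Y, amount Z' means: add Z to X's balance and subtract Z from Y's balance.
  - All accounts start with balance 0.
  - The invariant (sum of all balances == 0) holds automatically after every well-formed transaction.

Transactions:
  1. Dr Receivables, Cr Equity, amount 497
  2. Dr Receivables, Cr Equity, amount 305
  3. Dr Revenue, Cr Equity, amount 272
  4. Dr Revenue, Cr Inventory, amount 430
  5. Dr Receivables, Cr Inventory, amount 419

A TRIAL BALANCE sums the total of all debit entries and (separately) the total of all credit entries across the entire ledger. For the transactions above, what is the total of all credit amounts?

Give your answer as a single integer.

Answer: 1923

Derivation:
Txn 1: credit+=497
Txn 2: credit+=305
Txn 3: credit+=272
Txn 4: credit+=430
Txn 5: credit+=419
Total credits = 1923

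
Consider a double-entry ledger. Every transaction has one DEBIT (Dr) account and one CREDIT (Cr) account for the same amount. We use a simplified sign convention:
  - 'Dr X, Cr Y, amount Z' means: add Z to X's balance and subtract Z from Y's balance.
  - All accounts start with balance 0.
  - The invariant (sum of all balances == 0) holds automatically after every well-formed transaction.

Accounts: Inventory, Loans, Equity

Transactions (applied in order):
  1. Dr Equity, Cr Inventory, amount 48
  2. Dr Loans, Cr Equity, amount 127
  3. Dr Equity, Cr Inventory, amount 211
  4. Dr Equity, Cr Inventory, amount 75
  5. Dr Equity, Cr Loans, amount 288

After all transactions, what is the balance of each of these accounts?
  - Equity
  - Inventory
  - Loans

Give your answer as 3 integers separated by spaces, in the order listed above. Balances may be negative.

After txn 1 (Dr Equity, Cr Inventory, amount 48): Equity=48 Inventory=-48
After txn 2 (Dr Loans, Cr Equity, amount 127): Equity=-79 Inventory=-48 Loans=127
After txn 3 (Dr Equity, Cr Inventory, amount 211): Equity=132 Inventory=-259 Loans=127
After txn 4 (Dr Equity, Cr Inventory, amount 75): Equity=207 Inventory=-334 Loans=127
After txn 5 (Dr Equity, Cr Loans, amount 288): Equity=495 Inventory=-334 Loans=-161

Answer: 495 -334 -161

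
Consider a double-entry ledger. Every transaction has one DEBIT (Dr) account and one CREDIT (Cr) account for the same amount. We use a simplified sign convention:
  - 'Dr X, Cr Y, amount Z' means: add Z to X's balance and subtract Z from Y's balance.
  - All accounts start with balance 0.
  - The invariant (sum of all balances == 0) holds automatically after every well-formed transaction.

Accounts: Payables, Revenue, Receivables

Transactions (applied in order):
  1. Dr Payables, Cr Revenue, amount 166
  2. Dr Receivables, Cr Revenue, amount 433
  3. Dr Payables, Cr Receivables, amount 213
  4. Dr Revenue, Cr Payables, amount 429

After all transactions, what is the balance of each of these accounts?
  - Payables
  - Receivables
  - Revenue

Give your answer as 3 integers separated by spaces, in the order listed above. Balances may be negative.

Answer: -50 220 -170

Derivation:
After txn 1 (Dr Payables, Cr Revenue, amount 166): Payables=166 Revenue=-166
After txn 2 (Dr Receivables, Cr Revenue, amount 433): Payables=166 Receivables=433 Revenue=-599
After txn 3 (Dr Payables, Cr Receivables, amount 213): Payables=379 Receivables=220 Revenue=-599
After txn 4 (Dr Revenue, Cr Payables, amount 429): Payables=-50 Receivables=220 Revenue=-170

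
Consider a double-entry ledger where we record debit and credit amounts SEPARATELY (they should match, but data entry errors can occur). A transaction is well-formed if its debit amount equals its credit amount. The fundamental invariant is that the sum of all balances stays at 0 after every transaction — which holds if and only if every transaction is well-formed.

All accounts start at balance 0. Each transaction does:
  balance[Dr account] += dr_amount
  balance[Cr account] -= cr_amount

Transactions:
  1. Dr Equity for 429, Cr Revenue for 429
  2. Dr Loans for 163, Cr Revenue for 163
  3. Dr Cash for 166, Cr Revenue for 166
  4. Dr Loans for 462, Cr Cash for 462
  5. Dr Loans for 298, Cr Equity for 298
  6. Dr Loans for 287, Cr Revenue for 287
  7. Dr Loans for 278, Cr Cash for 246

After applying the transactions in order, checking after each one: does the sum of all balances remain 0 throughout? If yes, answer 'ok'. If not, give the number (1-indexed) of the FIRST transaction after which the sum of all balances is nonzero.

Answer: 7

Derivation:
After txn 1: dr=429 cr=429 sum_balances=0
After txn 2: dr=163 cr=163 sum_balances=0
After txn 3: dr=166 cr=166 sum_balances=0
After txn 4: dr=462 cr=462 sum_balances=0
After txn 5: dr=298 cr=298 sum_balances=0
After txn 6: dr=287 cr=287 sum_balances=0
After txn 7: dr=278 cr=246 sum_balances=32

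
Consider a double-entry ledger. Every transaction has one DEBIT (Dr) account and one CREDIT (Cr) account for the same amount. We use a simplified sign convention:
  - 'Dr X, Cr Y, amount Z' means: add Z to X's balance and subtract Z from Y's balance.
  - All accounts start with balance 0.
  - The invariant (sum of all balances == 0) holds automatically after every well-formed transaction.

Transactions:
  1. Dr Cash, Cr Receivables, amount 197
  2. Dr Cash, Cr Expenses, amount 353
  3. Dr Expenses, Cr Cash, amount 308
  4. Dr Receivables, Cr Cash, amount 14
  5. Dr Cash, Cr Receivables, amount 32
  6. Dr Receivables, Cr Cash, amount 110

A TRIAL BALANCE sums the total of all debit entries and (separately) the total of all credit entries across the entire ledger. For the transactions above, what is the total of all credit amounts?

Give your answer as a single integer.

Answer: 1014

Derivation:
Txn 1: credit+=197
Txn 2: credit+=353
Txn 3: credit+=308
Txn 4: credit+=14
Txn 5: credit+=32
Txn 6: credit+=110
Total credits = 1014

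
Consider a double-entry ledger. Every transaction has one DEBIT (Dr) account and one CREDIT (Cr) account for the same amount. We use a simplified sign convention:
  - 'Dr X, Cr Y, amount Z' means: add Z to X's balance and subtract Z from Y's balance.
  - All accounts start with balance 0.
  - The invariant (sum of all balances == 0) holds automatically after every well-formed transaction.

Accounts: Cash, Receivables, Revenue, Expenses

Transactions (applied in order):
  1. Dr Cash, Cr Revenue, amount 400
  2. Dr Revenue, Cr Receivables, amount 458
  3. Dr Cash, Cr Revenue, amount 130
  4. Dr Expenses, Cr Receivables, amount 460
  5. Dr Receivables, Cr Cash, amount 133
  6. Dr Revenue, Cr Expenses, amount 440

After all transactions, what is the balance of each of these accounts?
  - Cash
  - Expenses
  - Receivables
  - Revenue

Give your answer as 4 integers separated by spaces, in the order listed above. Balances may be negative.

Answer: 397 20 -785 368

Derivation:
After txn 1 (Dr Cash, Cr Revenue, amount 400): Cash=400 Revenue=-400
After txn 2 (Dr Revenue, Cr Receivables, amount 458): Cash=400 Receivables=-458 Revenue=58
After txn 3 (Dr Cash, Cr Revenue, amount 130): Cash=530 Receivables=-458 Revenue=-72
After txn 4 (Dr Expenses, Cr Receivables, amount 460): Cash=530 Expenses=460 Receivables=-918 Revenue=-72
After txn 5 (Dr Receivables, Cr Cash, amount 133): Cash=397 Expenses=460 Receivables=-785 Revenue=-72
After txn 6 (Dr Revenue, Cr Expenses, amount 440): Cash=397 Expenses=20 Receivables=-785 Revenue=368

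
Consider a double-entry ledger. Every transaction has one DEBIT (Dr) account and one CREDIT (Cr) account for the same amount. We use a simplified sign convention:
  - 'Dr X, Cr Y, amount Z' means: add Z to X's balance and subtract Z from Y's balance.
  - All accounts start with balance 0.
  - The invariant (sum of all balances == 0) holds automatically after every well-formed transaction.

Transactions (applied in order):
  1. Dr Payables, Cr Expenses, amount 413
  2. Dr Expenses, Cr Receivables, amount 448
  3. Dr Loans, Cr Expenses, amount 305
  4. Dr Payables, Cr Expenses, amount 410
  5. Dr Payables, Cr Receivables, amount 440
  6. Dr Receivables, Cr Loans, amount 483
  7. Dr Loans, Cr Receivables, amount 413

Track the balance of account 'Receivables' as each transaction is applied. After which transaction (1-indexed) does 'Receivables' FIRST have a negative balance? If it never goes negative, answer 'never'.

Answer: 2

Derivation:
After txn 1: Receivables=0
After txn 2: Receivables=-448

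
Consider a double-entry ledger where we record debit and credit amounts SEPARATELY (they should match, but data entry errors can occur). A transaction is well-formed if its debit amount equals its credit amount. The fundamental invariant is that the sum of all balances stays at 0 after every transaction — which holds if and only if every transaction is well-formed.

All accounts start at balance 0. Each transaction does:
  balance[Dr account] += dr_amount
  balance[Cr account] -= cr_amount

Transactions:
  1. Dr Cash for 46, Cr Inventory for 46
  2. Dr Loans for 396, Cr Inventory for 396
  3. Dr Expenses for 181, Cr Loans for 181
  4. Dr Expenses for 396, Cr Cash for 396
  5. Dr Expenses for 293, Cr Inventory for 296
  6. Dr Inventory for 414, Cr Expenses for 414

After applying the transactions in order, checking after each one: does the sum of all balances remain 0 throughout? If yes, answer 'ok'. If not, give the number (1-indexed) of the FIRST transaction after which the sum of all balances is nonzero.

Answer: 5

Derivation:
After txn 1: dr=46 cr=46 sum_balances=0
After txn 2: dr=396 cr=396 sum_balances=0
After txn 3: dr=181 cr=181 sum_balances=0
After txn 4: dr=396 cr=396 sum_balances=0
After txn 5: dr=293 cr=296 sum_balances=-3
After txn 6: dr=414 cr=414 sum_balances=-3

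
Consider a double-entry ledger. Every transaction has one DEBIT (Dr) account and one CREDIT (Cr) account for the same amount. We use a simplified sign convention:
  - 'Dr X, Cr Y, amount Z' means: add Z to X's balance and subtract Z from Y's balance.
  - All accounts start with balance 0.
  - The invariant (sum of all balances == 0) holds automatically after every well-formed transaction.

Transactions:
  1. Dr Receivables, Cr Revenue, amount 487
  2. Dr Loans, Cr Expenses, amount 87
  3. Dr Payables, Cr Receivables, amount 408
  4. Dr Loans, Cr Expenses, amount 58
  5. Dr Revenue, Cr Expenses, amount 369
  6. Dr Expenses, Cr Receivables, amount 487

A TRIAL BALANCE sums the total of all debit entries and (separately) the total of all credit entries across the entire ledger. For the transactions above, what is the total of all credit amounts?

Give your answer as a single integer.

Txn 1: credit+=487
Txn 2: credit+=87
Txn 3: credit+=408
Txn 4: credit+=58
Txn 5: credit+=369
Txn 6: credit+=487
Total credits = 1896

Answer: 1896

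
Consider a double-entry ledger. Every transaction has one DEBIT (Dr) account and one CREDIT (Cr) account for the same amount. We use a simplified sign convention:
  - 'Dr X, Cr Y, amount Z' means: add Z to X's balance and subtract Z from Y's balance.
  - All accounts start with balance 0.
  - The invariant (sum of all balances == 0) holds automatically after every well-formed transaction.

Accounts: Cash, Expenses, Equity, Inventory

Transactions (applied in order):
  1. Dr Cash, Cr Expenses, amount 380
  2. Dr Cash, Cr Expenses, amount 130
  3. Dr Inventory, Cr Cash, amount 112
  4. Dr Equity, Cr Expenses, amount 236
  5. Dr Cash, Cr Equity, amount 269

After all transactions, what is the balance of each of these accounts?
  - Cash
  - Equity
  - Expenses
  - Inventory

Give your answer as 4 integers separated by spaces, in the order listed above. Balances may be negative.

After txn 1 (Dr Cash, Cr Expenses, amount 380): Cash=380 Expenses=-380
After txn 2 (Dr Cash, Cr Expenses, amount 130): Cash=510 Expenses=-510
After txn 3 (Dr Inventory, Cr Cash, amount 112): Cash=398 Expenses=-510 Inventory=112
After txn 4 (Dr Equity, Cr Expenses, amount 236): Cash=398 Equity=236 Expenses=-746 Inventory=112
After txn 5 (Dr Cash, Cr Equity, amount 269): Cash=667 Equity=-33 Expenses=-746 Inventory=112

Answer: 667 -33 -746 112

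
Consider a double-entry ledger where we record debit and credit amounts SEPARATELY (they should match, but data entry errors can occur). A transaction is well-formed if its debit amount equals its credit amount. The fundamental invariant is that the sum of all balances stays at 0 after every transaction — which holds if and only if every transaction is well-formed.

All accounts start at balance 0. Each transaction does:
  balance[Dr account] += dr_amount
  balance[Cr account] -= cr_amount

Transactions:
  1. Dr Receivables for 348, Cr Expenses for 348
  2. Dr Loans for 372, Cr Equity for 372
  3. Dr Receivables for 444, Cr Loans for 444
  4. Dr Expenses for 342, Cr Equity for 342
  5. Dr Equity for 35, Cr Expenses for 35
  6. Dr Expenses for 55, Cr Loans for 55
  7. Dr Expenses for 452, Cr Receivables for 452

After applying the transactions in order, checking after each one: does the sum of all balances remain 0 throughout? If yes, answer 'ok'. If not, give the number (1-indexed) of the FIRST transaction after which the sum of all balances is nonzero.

Answer: ok

Derivation:
After txn 1: dr=348 cr=348 sum_balances=0
After txn 2: dr=372 cr=372 sum_balances=0
After txn 3: dr=444 cr=444 sum_balances=0
After txn 4: dr=342 cr=342 sum_balances=0
After txn 5: dr=35 cr=35 sum_balances=0
After txn 6: dr=55 cr=55 sum_balances=0
After txn 7: dr=452 cr=452 sum_balances=0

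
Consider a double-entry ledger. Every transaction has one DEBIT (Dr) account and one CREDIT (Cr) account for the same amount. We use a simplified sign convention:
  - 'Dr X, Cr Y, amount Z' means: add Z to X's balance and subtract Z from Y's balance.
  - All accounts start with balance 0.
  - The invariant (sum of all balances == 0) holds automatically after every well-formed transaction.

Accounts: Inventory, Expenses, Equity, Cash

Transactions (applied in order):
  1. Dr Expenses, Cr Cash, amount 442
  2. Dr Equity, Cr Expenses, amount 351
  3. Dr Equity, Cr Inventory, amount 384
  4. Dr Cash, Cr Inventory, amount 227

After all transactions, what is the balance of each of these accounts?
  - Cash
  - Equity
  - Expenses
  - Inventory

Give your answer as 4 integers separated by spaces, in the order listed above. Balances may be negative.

Answer: -215 735 91 -611

Derivation:
After txn 1 (Dr Expenses, Cr Cash, amount 442): Cash=-442 Expenses=442
After txn 2 (Dr Equity, Cr Expenses, amount 351): Cash=-442 Equity=351 Expenses=91
After txn 3 (Dr Equity, Cr Inventory, amount 384): Cash=-442 Equity=735 Expenses=91 Inventory=-384
After txn 4 (Dr Cash, Cr Inventory, amount 227): Cash=-215 Equity=735 Expenses=91 Inventory=-611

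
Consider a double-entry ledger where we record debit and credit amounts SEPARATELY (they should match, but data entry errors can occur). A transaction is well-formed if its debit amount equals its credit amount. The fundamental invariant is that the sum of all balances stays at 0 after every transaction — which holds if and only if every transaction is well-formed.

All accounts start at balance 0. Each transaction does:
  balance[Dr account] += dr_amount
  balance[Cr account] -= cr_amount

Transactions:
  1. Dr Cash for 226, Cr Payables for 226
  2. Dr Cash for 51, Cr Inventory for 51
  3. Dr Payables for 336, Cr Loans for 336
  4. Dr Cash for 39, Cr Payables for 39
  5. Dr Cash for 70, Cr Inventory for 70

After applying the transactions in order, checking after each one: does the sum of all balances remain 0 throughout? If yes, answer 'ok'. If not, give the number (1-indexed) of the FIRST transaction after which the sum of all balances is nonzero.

Answer: ok

Derivation:
After txn 1: dr=226 cr=226 sum_balances=0
After txn 2: dr=51 cr=51 sum_balances=0
After txn 3: dr=336 cr=336 sum_balances=0
After txn 4: dr=39 cr=39 sum_balances=0
After txn 5: dr=70 cr=70 sum_balances=0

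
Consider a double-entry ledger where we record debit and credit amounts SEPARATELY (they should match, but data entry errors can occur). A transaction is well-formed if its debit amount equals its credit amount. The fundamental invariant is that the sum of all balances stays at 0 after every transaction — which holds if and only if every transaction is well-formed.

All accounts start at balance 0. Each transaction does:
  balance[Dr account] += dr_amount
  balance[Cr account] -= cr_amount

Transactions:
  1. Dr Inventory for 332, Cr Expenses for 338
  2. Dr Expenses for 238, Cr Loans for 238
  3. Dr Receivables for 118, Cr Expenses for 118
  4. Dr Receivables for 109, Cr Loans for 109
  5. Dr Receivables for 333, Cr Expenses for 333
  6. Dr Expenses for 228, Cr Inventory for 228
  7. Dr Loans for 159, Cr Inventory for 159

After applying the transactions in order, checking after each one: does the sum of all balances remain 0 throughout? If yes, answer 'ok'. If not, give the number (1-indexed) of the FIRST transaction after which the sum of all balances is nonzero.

After txn 1: dr=332 cr=338 sum_balances=-6
After txn 2: dr=238 cr=238 sum_balances=-6
After txn 3: dr=118 cr=118 sum_balances=-6
After txn 4: dr=109 cr=109 sum_balances=-6
After txn 5: dr=333 cr=333 sum_balances=-6
After txn 6: dr=228 cr=228 sum_balances=-6
After txn 7: dr=159 cr=159 sum_balances=-6

Answer: 1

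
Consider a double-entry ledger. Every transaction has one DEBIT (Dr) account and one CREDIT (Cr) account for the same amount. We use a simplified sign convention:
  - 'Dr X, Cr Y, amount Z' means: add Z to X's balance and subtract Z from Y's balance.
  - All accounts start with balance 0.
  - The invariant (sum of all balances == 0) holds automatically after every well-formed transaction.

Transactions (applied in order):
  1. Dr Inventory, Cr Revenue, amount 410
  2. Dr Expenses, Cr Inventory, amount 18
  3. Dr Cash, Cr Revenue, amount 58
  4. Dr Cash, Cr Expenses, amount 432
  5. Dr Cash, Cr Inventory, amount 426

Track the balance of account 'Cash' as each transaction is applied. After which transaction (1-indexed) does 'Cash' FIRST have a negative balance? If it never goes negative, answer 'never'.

Answer: never

Derivation:
After txn 1: Cash=0
After txn 2: Cash=0
After txn 3: Cash=58
After txn 4: Cash=490
After txn 5: Cash=916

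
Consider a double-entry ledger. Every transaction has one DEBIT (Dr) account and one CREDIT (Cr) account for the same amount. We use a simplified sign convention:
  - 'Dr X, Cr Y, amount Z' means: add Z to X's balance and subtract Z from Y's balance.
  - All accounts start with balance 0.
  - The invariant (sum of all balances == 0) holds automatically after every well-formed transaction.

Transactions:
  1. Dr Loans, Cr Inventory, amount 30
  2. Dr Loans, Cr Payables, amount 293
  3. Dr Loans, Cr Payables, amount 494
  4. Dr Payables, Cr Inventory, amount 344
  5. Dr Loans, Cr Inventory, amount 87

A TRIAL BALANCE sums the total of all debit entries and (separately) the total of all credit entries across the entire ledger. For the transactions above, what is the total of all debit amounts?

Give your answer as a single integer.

Txn 1: debit+=30
Txn 2: debit+=293
Txn 3: debit+=494
Txn 4: debit+=344
Txn 5: debit+=87
Total debits = 1248

Answer: 1248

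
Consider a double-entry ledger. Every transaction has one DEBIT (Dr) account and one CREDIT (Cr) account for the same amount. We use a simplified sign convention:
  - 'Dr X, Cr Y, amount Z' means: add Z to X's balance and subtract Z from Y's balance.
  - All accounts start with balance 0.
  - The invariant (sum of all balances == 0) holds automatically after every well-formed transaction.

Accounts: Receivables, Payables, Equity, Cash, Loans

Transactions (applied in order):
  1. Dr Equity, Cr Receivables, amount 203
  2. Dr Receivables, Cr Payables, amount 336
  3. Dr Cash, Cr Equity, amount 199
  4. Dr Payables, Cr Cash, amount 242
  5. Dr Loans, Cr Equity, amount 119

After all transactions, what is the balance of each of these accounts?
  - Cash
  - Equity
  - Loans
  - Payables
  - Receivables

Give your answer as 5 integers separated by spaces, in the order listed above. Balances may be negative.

Answer: -43 -115 119 -94 133

Derivation:
After txn 1 (Dr Equity, Cr Receivables, amount 203): Equity=203 Receivables=-203
After txn 2 (Dr Receivables, Cr Payables, amount 336): Equity=203 Payables=-336 Receivables=133
After txn 3 (Dr Cash, Cr Equity, amount 199): Cash=199 Equity=4 Payables=-336 Receivables=133
After txn 4 (Dr Payables, Cr Cash, amount 242): Cash=-43 Equity=4 Payables=-94 Receivables=133
After txn 5 (Dr Loans, Cr Equity, amount 119): Cash=-43 Equity=-115 Loans=119 Payables=-94 Receivables=133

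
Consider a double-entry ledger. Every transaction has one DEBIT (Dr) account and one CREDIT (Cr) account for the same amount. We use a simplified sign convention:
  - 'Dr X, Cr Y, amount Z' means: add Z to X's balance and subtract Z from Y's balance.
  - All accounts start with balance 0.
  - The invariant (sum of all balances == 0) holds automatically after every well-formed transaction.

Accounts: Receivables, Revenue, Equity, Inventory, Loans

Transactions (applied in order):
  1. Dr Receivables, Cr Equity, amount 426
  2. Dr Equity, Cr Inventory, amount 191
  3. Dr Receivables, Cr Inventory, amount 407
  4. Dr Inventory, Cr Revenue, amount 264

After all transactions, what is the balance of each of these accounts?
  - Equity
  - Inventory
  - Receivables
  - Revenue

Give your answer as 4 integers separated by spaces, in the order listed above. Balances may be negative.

After txn 1 (Dr Receivables, Cr Equity, amount 426): Equity=-426 Receivables=426
After txn 2 (Dr Equity, Cr Inventory, amount 191): Equity=-235 Inventory=-191 Receivables=426
After txn 3 (Dr Receivables, Cr Inventory, amount 407): Equity=-235 Inventory=-598 Receivables=833
After txn 4 (Dr Inventory, Cr Revenue, amount 264): Equity=-235 Inventory=-334 Receivables=833 Revenue=-264

Answer: -235 -334 833 -264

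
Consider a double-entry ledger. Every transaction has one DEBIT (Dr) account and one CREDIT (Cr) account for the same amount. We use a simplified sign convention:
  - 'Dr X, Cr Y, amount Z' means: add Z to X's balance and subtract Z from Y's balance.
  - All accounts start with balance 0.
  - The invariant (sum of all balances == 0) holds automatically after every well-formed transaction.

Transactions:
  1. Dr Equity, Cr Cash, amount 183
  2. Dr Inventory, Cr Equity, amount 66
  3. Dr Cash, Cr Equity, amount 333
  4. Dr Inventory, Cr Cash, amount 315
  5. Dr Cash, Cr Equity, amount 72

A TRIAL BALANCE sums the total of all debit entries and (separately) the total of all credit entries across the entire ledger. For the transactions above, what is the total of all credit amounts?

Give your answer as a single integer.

Answer: 969

Derivation:
Txn 1: credit+=183
Txn 2: credit+=66
Txn 3: credit+=333
Txn 4: credit+=315
Txn 5: credit+=72
Total credits = 969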